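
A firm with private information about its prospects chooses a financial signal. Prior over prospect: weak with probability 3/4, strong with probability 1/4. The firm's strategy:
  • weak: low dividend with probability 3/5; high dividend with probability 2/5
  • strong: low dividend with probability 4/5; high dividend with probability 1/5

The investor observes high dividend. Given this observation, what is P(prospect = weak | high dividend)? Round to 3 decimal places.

P(high dividend) = (3/4)·(2/5) + (1/4)·(1/5) = 7/20
P(weak | high dividend) = ((3/4)·(2/5)) / (7/20) = (3/10) / (7/20) = 6/7

0.857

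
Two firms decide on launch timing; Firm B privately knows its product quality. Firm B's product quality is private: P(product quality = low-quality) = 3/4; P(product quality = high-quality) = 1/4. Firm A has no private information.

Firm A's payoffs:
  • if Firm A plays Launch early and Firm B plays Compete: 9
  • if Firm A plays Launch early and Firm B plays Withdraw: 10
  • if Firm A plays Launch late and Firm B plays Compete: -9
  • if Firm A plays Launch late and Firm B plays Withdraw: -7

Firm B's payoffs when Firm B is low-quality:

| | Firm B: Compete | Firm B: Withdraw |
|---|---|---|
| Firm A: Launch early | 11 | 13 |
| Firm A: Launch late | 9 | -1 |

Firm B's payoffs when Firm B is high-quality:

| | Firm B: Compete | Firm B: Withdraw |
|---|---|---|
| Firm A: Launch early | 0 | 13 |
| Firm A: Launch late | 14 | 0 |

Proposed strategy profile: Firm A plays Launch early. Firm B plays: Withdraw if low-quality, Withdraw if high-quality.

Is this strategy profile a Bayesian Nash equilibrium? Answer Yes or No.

Firm A plays Launch early: E[Launch early] = 3/4·(10) + 1/4·(10) = 10; E[Launch late] = -7. Best-responding. ✓
Firm B (product quality low-quality), facing Launch early: Compete gives 11, Withdraw gives 13. Proposed Withdraw is best. ✓
Firm B (product quality high-quality), facing Launch early: Compete gives 0, Withdraw gives 13. Proposed Withdraw is best. ✓

Yes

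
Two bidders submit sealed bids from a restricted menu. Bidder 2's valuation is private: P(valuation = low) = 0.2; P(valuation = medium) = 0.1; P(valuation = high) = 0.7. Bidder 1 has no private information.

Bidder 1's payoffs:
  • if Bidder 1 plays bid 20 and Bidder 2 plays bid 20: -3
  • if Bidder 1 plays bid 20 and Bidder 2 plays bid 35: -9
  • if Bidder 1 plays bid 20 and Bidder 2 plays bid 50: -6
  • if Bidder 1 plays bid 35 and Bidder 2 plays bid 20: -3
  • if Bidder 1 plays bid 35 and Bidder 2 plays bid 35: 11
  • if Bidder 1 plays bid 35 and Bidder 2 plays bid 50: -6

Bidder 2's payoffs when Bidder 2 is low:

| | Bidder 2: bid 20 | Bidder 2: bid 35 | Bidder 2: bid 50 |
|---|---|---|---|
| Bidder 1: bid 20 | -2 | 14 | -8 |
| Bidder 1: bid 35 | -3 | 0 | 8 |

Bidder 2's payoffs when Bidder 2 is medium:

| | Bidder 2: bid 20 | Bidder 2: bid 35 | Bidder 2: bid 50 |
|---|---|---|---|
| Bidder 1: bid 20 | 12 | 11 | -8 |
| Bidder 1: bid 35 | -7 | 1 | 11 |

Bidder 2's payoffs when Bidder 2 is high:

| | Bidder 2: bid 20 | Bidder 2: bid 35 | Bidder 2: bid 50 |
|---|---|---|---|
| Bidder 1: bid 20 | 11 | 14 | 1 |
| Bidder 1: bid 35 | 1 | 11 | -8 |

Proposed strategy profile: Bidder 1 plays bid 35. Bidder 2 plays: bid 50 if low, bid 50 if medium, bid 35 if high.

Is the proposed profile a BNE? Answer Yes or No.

Bidder 1 plays bid 35: E[bid 35] = 0.2·(-6) + 0.1·(-6) + 0.7·(11) = 5.9; E[bid 20] = -8.1. Best-responding. ✓
Bidder 2 (valuation low), facing bid 35: bid 20 gives -3, bid 35 gives 0, bid 50 gives 8. Proposed bid 50 is best. ✓
Bidder 2 (valuation medium), facing bid 35: bid 20 gives -7, bid 35 gives 1, bid 50 gives 11. Proposed bid 50 is best. ✓
Bidder 2 (valuation high), facing bid 35: bid 20 gives 1, bid 35 gives 11, bid 50 gives -8. Proposed bid 35 is best. ✓

Yes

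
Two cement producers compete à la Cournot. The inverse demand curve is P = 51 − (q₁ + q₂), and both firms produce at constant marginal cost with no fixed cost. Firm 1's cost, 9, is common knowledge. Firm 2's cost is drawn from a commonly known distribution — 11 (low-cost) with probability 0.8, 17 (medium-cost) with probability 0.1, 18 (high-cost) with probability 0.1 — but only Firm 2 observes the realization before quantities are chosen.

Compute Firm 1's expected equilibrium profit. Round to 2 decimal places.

228.01

Each type of Firm 2 best-responds to q₁; Firm 1 best-responds to the expected q₂ over Firm 2's types.
Firm 2 with cost c maximizes (51 − (q₁+q₂) − c)·q₂, giving q₂(c) = (51 − c − q₁)/2.
E[c₂] = 0.8·11 + 0.1·17 + 0.1·18 = 12.3
Firm 1's FOC against E[q₂] yields q₁ = (51 − 2·9 + E[c₂])/3 = (51 − 18 + 12.3)/3 = 15.1.
E[P] = 51 − (q₁ + E[q₂]) = 24.1; Firm 1's expected profit = (E[P] − 9)·q₁ = (24.1 − 9)·15.1 = 228.01.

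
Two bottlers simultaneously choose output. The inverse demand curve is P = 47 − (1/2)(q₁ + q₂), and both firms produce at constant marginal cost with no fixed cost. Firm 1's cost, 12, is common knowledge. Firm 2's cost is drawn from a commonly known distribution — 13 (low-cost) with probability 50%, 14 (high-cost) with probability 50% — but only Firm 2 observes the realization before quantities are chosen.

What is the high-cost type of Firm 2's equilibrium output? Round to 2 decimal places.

20.83

Firm 2 with cost c maximizes (47 − (1/2)(q₁+q₂) − c)·q₂, giving q₂(c) = (47 − c − (1/2)q₁).
E[c₂] = 0.5·13 + 0.5·14 = 13.5
Firm 1's FOC against E[q₂] yields q₁ = (47 − 2·12 + E[c₂])/(3/2) = (47 − 24 + 13.5)/(3/2) = 24.3333.
q₂(high-cost) = (47 − 14 − (1/2)·24.3333) = 20.8333.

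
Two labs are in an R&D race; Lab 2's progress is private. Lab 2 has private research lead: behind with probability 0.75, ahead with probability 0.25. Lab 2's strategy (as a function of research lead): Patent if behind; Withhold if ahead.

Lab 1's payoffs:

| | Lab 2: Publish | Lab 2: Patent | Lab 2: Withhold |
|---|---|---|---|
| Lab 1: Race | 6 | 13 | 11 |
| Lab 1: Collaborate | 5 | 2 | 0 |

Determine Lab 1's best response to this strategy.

Race

E[Race] = 0.75·(13) + 0.25·(11) = 12.5
E[Collaborate] = 0.75·(2) + 0.25·(0) = 1.5
Best response: Race (12.5 is the largest).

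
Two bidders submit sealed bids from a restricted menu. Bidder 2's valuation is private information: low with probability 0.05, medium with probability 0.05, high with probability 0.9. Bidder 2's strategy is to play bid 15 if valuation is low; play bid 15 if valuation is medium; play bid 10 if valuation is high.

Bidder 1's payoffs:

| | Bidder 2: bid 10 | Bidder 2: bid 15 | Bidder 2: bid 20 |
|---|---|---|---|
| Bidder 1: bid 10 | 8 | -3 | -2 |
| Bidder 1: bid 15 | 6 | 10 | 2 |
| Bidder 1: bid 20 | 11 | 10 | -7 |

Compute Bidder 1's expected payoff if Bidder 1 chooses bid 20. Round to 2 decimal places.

Take the expectation over Bidder 2's valuation, weighting each type's action by its prior probability.
E[bid 20] = 0.05·10 + 0.05·10 + 0.9·11 = 0.5 + 0.5 + 9.9 = 10.9

10.90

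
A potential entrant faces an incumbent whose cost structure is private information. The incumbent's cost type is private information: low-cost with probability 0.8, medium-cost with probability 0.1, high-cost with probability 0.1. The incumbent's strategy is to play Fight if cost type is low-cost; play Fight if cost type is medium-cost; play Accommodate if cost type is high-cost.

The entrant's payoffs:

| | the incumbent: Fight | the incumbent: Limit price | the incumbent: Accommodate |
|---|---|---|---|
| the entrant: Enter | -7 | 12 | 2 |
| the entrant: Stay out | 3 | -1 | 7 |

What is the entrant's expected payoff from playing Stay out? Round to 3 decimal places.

3.400

E[Stay out] = 0.8·3 + 0.1·3 + 0.1·7 = 2.4 + 0.3 + 0.7 = 3.4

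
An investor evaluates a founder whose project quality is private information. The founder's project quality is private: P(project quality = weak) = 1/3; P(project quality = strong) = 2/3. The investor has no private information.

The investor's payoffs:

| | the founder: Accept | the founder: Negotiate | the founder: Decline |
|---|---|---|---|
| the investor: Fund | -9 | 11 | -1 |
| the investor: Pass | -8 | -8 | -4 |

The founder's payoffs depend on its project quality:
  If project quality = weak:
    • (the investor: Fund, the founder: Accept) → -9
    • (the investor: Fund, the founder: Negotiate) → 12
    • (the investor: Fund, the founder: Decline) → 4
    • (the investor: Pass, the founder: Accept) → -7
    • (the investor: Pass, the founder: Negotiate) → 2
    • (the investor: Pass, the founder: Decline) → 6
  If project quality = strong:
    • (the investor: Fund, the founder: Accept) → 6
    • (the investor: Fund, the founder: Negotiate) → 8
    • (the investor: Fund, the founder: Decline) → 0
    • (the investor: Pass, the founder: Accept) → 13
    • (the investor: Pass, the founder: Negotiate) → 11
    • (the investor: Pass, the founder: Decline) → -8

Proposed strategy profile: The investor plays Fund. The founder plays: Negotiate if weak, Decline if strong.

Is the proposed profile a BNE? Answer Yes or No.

A profile is a BNE iff every type of every player is best-responding given beliefs about the other side.
The investor plays Fund: E[Fund] = 1/3·(11) + 2/3·(-1) = 3; E[Pass] = -16/3. Best-responding. ✓
The founder (project quality weak), facing Fund: Accept gives -9, Negotiate gives 12, Decline gives 4. Proposed Negotiate is best. ✓
The founder (project quality strong), facing Fund: Accept gives 6, Negotiate gives 8, Decline gives 0. Proposed Decline is not best — profitable deviation exists. ✗

No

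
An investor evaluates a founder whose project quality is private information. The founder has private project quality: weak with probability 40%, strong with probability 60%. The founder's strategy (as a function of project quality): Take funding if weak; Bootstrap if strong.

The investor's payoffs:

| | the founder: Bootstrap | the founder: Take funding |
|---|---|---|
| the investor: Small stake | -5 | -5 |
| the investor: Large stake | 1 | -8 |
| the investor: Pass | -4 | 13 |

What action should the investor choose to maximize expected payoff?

Compute the investor's expected payoff for each action, taking the expectation over the founder's type.
E[Small stake] = 0.4·(-5) + 0.6·(-5) = -5
E[Large stake] = 0.4·(-8) + 0.6·(1) = -2.6
E[Pass] = 0.4·(13) + 0.6·(-4) = 2.8
Best response: Pass (2.8 is the largest).

Pass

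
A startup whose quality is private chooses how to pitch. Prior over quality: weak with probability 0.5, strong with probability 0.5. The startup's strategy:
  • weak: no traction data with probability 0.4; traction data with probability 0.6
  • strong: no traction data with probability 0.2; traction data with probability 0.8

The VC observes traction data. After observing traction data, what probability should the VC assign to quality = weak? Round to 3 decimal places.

P(traction data) = 0.5·0.6 + 0.5·0.8 = 0.7
P(weak | traction data) = (0.5·0.6) / 0.7 = 0.3 / 0.7 = 0.428571

0.429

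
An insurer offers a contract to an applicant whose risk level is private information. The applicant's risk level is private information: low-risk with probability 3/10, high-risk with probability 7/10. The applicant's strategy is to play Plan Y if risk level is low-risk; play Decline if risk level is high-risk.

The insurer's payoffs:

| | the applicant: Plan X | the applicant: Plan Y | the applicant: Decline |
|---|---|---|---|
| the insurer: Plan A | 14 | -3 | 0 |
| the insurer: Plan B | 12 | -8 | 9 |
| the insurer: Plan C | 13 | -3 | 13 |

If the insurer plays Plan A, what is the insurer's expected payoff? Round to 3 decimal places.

E[Plan A] = 3/10·(-3) + 7/10·0 = (-9/10) + 0 = -9/10

-0.900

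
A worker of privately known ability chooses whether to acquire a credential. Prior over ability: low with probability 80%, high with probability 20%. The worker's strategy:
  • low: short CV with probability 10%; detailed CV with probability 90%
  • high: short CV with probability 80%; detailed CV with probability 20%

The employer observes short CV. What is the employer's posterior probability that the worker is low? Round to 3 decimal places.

P(short CV) = 0.8·0.1 + 0.2·0.8 = 0.24
P(low | short CV) = (0.8·0.1) / 0.24 = 0.08 / 0.24 = 0.333333

0.333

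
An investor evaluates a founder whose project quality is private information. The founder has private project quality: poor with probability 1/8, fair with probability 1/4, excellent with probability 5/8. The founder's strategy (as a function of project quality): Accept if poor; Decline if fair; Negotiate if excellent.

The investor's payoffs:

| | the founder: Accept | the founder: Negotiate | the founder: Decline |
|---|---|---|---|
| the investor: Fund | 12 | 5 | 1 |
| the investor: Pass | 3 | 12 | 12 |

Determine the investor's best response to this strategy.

E[Fund] = 1/8·(12) + 1/4·(1) + 5/8·(5) = 39/8
E[Pass] = 1/8·(3) + 1/4·(12) + 5/8·(12) = 87/8
Best response: Pass (87/8 is the largest).

Pass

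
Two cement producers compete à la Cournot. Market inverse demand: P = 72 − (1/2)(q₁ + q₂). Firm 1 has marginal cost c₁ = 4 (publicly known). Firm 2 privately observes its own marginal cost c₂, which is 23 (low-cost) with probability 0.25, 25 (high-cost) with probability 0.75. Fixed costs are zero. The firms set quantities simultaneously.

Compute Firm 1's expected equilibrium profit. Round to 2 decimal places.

1740.50

Type-c best response for Firm 2: q₂(c) = (72 − c) − q₁/2.
Firm 1 maximizes expected profit; its first-order condition is 72 − q₁ − (1/2)E[q₂] − 4 = 0.
Substituting E[q₂] and solving: E[c₂] = 24.5, so q₁ = (72 − 2·4 + 24.5)/(3/2) = 59.
E[P] = 72 − (1/2)·(q₁ + E[q₂]) = 33.5; Firm 1's expected profit = (E[P] − 4)·q₁ = (33.5 − 4)·59 = 1740.5.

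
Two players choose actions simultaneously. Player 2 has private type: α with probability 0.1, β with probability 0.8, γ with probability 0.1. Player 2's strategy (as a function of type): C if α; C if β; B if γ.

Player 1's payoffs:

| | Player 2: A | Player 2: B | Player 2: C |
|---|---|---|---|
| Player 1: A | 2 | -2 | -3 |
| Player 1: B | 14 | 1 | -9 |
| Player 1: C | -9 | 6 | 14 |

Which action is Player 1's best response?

C

E[A] = 0.1·(-3) + 0.8·(-3) + 0.1·(-2) = -2.9
E[B] = 0.1·(-9) + 0.8·(-9) + 0.1·(1) = -8
E[C] = 0.1·(14) + 0.8·(14) + 0.1·(6) = 13.2
Best response: C (13.2 is the largest).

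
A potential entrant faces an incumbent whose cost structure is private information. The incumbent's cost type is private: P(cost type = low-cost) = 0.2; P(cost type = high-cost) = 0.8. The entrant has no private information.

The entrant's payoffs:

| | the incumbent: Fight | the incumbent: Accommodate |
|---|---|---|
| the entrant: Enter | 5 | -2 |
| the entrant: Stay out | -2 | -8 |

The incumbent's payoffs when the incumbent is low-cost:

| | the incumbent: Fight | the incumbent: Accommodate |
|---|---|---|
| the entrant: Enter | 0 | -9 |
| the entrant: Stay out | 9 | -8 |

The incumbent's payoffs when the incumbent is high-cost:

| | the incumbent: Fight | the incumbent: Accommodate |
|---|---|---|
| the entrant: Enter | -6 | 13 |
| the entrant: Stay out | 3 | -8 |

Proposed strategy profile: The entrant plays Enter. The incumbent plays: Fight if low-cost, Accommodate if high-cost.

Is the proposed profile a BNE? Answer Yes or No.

The entrant plays Enter: E[Enter] = 0.2·(5) + 0.8·(-2) = -0.6; E[Stay out] = -6.8. Best-responding. ✓
The incumbent (cost type low-cost), facing Enter: Fight gives 0, Accommodate gives -9. Proposed Fight is best. ✓
The incumbent (cost type high-cost), facing Enter: Fight gives -6, Accommodate gives 13. Proposed Accommodate is best. ✓

Yes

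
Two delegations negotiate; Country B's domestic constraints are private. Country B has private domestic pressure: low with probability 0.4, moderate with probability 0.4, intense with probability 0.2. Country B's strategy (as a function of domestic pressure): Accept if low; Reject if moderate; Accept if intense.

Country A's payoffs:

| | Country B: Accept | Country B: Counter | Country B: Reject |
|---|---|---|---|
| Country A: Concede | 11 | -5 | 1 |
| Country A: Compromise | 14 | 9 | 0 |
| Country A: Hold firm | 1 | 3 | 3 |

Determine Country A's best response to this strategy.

Compromise

E[Concede] = 0.4·(11) + 0.4·(1) + 0.2·(11) = 7
E[Compromise] = 0.4·(14) + 0.4·(0) + 0.2·(14) = 8.4
E[Hold firm] = 0.4·(1) + 0.4·(3) + 0.2·(1) = 1.8
Best response: Compromise (8.4 is the largest).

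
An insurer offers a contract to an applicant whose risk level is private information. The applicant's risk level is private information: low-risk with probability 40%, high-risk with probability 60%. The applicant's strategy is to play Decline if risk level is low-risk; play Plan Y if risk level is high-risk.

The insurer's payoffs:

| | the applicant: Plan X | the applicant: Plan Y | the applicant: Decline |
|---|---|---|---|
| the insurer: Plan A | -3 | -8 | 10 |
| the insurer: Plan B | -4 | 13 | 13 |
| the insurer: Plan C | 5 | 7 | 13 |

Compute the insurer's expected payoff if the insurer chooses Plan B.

13

E[Plan B] = 0.4·13 + 0.6·13 = 5.2 + 7.8 = 13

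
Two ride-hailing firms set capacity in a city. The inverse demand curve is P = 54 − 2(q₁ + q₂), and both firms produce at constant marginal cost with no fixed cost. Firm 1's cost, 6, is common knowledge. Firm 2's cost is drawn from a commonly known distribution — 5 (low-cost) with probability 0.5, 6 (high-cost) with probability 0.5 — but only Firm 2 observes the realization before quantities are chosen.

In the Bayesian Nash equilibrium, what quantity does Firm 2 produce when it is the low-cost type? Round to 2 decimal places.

8.29

Firm 2 with cost c maximizes (54 − 2(q₁+q₂) − c)·q₂, giving q₂(c) = (54 − c − 2q₁)/4.
E[c₂] = 0.5·5 + 0.5·6 = 5.5
Firm 1's FOC against E[q₂] yields q₁ = (54 − 2·6 + E[c₂])/6 = (54 − 12 + 5.5)/6 = 7.91667.
q₂(low-cost) = (54 − 5 − 2·7.91667)/4 = 8.29167.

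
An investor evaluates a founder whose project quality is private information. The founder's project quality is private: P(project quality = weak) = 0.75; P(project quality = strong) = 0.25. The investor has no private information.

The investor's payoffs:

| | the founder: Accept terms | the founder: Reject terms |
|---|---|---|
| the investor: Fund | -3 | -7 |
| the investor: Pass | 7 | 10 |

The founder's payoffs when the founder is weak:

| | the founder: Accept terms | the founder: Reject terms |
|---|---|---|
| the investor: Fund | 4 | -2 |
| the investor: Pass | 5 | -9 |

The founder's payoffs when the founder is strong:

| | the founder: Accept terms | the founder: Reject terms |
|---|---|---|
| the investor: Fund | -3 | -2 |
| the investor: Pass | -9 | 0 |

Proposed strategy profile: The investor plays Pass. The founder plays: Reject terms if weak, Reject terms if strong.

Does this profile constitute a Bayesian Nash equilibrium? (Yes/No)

The investor plays Pass: E[Pass] = 0.75·(10) + 0.25·(10) = 10; E[Fund] = -7. Best-responding. ✓
The founder (project quality weak), facing Pass: Accept terms gives 5, Reject terms gives -9. Proposed Reject terms is not best — profitable deviation exists. ✗
The founder (project quality strong), facing Pass: Accept terms gives -9, Reject terms gives 0. Proposed Reject terms is best. ✓

No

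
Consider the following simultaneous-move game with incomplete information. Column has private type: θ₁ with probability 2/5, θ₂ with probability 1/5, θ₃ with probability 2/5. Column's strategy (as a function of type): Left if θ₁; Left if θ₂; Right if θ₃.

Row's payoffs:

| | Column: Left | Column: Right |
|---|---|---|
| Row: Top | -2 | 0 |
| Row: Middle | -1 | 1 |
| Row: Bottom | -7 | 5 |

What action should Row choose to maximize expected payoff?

E[Top] = 2/5·(-2) + 1/5·(-2) + 2/5·(0) = -6/5
E[Middle] = 2/5·(-1) + 1/5·(-1) + 2/5·(1) = -1/5
E[Bottom] = 2/5·(-7) + 1/5·(-7) + 2/5·(5) = -11/5
Best response: Middle (-1/5 is the largest).

Middle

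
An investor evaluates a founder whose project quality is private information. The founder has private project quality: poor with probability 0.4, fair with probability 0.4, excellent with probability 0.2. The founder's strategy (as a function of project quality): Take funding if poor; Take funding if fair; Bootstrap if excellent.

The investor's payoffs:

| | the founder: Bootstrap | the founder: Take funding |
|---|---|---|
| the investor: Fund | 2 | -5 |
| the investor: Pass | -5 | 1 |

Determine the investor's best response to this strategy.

Pass

Compute the investor's expected payoff for each action, taking the expectation over the founder's type.
E[Fund] = 0.4·(-5) + 0.4·(-5) + 0.2·(2) = -3.6
E[Pass] = 0.4·(1) + 0.4·(1) + 0.2·(-5) = -0.2
Best response: Pass (-0.2 is the largest).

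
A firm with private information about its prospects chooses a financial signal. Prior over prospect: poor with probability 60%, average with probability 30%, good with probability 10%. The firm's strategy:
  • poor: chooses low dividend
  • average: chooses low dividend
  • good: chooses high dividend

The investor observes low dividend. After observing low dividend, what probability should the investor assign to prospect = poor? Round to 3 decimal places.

Apply Bayes' rule using the sender's strategy as the likelihood.
P(low dividend) = 0.6·1 + 0.3·1 + 0.1·0 = 0.9
P(poor | low dividend) = (0.6·1) / 0.9 = 0.6 / 0.9 = 0.666667

0.667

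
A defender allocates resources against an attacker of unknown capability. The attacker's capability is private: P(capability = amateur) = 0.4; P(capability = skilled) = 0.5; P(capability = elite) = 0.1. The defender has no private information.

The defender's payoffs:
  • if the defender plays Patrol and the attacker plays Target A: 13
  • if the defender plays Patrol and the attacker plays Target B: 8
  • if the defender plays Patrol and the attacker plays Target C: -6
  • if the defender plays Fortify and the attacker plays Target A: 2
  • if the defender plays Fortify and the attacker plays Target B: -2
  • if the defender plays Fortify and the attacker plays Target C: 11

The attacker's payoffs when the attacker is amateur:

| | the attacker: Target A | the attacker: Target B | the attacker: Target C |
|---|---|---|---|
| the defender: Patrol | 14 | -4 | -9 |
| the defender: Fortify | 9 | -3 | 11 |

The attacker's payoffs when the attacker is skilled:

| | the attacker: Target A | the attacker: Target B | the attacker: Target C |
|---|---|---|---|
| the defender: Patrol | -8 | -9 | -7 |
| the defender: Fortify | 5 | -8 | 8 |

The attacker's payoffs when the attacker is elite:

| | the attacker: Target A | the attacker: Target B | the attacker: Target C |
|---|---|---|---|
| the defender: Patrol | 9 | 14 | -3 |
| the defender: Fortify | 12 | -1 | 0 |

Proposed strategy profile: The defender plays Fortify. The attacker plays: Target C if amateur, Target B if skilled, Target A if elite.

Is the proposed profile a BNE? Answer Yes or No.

No

The defender plays Fortify: E[Fortify] = 0.4·(11) + 0.5·(-2) + 0.1·(2) = 3.6; E[Patrol] = 2.9. Best-responding. ✓
The attacker (capability amateur), facing Fortify: Target A gives 9, Target B gives -3, Target C gives 11. Proposed Target C is best. ✓
The attacker (capability skilled), facing Fortify: Target A gives 5, Target B gives -8, Target C gives 8. Proposed Target B is not best — profitable deviation exists. ✗
The attacker (capability elite), facing Fortify: Target A gives 12, Target B gives -1, Target C gives 0. Proposed Target A is best. ✓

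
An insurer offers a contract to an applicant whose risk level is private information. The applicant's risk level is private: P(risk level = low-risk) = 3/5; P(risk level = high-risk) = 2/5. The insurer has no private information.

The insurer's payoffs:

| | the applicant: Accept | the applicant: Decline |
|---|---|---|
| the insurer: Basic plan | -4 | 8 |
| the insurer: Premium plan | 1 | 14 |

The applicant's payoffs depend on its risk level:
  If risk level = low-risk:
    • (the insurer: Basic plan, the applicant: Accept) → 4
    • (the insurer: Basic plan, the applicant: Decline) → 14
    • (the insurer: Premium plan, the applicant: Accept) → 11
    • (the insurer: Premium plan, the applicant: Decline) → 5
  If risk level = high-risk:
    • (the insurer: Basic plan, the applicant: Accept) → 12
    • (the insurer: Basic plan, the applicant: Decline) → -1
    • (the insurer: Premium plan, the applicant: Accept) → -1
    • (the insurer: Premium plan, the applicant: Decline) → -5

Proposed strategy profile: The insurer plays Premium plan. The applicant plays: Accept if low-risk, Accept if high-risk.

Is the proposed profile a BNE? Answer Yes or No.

The insurer plays Premium plan: E[Premium plan] = 3/5·(1) + 2/5·(1) = 1; E[Basic plan] = -4. Best-responding. ✓
The applicant (risk level low-risk), facing Premium plan: Accept gives 11, Decline gives 5. Proposed Accept is best. ✓
The applicant (risk level high-risk), facing Premium plan: Accept gives -1, Decline gives -5. Proposed Accept is best. ✓

Yes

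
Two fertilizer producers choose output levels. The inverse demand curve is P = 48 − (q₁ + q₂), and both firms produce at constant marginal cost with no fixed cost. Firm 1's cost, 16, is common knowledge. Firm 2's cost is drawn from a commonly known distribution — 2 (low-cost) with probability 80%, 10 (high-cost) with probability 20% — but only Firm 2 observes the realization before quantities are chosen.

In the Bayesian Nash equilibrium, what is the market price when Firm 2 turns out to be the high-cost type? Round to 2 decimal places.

25.73

Type-c best response for Firm 2: q₂(c) = (48 − c)/2 − q₁/2.
Firm 1 maximizes expected profit; its first-order condition is 48 − 2q₁ − E[q₂] − 16 = 0.
Substituting E[q₂] and solving: E[c₂] = 3.6, so q₁ = (48 − 2·16 + 3.6)/3 = 6.53333.
q₂(high-cost) = 15.7333, so P = 48 − (6.53333 + 15.7333) = 25.7333.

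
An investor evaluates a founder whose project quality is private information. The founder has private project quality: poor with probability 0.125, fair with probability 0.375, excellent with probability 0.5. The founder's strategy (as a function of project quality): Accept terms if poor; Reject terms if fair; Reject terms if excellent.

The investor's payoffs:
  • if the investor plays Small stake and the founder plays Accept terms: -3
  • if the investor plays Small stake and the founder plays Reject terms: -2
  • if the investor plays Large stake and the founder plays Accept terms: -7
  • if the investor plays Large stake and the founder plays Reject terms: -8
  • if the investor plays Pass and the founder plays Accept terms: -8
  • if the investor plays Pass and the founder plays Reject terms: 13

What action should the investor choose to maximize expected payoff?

E[Small stake] = 0.125·(-3) + 0.375·(-2) + 0.5·(-2) = -2.125
E[Large stake] = 0.125·(-7) + 0.375·(-8) + 0.5·(-8) = -7.875
E[Pass] = 0.125·(-8) + 0.375·(13) + 0.5·(13) = 10.375
Best response: Pass (10.375 is the largest).

Pass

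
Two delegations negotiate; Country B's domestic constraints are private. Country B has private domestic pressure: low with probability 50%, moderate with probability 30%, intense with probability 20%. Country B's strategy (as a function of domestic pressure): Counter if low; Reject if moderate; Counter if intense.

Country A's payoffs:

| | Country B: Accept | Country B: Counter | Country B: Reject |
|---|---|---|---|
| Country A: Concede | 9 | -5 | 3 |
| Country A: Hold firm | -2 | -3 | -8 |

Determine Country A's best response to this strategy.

Concede

E[Concede] = 0.5·(-5) + 0.3·(3) + 0.2·(-5) = -2.6
E[Hold firm] = 0.5·(-3) + 0.3·(-8) + 0.2·(-3) = -4.5
Best response: Concede (-2.6 is the largest).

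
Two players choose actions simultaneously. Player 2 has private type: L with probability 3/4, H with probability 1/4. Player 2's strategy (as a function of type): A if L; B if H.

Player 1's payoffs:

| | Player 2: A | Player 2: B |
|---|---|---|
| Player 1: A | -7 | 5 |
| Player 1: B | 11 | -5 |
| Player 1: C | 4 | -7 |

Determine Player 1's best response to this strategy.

B

E[A] = 3/4·(-7) + 1/4·(5) = -4
E[B] = 3/4·(11) + 1/4·(-5) = 7
E[C] = 3/4·(4) + 1/4·(-7) = 5/4
Best response: B (7 is the largest).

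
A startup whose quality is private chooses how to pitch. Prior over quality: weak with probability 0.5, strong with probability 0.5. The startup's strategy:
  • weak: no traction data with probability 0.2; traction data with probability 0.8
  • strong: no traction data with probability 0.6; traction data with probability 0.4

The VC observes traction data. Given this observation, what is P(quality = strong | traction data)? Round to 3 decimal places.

P(traction data) = 0.5·0.8 + 0.5·0.4 = 0.6
P(strong | traction data) = (0.5·0.4) / 0.6 = 0.2 / 0.6 = 0.333333

0.333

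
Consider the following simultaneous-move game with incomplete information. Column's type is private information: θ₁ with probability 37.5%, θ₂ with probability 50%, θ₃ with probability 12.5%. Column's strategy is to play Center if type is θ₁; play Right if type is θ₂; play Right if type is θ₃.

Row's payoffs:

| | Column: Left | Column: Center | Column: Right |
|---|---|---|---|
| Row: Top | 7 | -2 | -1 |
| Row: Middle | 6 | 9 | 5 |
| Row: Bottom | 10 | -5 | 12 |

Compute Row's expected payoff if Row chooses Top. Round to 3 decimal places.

-1.375

E[Top] = 0.375·(-2) + 0.5·(-1) + 0.125·(-1) = (-0.75) + (-0.5) + (-0.125) = -1.375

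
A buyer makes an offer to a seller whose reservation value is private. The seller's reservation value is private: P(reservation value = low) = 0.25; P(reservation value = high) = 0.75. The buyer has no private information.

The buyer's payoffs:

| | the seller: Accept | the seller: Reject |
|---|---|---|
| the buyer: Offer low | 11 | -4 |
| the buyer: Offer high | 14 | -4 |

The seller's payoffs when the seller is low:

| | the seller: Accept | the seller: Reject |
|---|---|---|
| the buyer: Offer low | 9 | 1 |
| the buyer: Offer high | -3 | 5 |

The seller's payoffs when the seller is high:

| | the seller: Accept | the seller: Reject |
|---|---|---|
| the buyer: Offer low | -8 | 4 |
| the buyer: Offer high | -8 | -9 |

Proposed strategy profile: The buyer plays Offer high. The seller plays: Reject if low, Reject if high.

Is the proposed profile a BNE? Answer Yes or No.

The buyer plays Offer high: E[Offer high] = 0.25·(-4) + 0.75·(-4) = -4; E[Offer low] = -4. Best-responding. ✓
The seller (reservation value low), facing Offer high: Accept gives -3, Reject gives 5. Proposed Reject is best. ✓
The seller (reservation value high), facing Offer high: Accept gives -8, Reject gives -9. Proposed Reject is not best — profitable deviation exists. ✗

No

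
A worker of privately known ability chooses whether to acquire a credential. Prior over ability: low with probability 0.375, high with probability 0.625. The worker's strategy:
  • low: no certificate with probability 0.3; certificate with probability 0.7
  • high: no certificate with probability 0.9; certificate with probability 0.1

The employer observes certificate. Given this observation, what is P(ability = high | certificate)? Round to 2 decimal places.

0.19

Apply Bayes' rule using the sender's strategy as the likelihood.
P(certificate) = 0.375·0.7 + 0.625·0.1 = 0.325
P(high | certificate) = (0.625·0.1) / 0.325 = 0.0625 / 0.325 = 0.192308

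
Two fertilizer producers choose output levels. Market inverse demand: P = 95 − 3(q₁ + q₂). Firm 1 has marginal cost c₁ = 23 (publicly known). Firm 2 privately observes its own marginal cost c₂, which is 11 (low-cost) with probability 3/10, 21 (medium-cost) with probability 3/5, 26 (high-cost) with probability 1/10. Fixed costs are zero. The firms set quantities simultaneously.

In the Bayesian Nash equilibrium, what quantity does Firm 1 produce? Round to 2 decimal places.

Type-c best response for Firm 2: q₂(c) = (95 − c)/6 − q₁/2.
Firm 1 maximizes expected profit; its first-order condition is 95 − 6q₁ − 3E[q₂] − 23 = 0.
Substituting E[q₂] and solving: E[c₂] = 18.5, so q₁ = (95 − 2·23 + 18.5)/9 = 7.5.

7.50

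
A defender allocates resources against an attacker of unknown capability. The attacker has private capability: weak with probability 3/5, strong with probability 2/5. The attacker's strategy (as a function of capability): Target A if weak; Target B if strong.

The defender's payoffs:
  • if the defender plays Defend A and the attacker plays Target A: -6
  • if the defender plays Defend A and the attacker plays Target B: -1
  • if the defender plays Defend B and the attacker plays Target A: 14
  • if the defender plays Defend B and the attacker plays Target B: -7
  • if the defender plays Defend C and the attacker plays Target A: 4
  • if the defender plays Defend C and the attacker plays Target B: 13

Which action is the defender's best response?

Defend C

E[Defend A] = 3/5·(-6) + 2/5·(-1) = -4
E[Defend B] = 3/5·(14) + 2/5·(-7) = 28/5
E[Defend C] = 3/5·(4) + 2/5·(13) = 38/5
Best response: Defend C (38/5 is the largest).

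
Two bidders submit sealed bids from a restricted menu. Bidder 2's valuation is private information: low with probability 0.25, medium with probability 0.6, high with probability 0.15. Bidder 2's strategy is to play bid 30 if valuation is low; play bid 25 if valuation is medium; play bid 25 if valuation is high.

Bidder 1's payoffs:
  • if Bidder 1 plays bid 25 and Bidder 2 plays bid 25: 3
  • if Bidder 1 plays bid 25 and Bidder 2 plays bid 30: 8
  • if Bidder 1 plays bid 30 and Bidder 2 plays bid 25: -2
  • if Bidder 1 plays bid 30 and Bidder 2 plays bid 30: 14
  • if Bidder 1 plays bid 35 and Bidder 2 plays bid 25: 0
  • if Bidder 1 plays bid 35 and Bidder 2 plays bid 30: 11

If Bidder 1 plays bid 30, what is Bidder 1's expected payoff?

2

E[bid 30] = 0.25·14 + 0.6·(-2) + 0.15·(-2) = 3.5 + (-1.2) + (-0.3) = 2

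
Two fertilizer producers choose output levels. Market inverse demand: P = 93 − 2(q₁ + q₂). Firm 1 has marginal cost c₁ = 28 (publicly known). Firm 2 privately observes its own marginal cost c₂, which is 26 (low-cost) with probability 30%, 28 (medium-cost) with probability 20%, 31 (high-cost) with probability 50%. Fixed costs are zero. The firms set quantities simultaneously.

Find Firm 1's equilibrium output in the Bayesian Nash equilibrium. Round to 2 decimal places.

Each type of Firm 2 best-responds to q₁; Firm 1 best-responds to the expected q₂ over Firm 2's types.
Firm 2 with cost c maximizes (93 − 2(q₁+q₂) − c)·q₂, giving q₂(c) = (93 − c − 2q₁)/4.
E[c₂] = 0.3·26 + 0.2·28 + 0.5·31 = 28.9
Firm 1's FOC against E[q₂] yields q₁ = (93 − 2·28 + E[c₂])/6 = (93 − 56 + 28.9)/6 = 10.9833.

10.98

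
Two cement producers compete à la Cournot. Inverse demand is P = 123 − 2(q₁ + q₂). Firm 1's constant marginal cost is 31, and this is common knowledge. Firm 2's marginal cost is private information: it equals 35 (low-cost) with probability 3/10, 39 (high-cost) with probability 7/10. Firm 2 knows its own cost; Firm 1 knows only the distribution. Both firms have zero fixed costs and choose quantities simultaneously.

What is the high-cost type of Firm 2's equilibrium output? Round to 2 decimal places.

12.77

Firm 2 with cost c maximizes (123 − 2(q₁+q₂) − c)·q₂, giving q₂(c) = (123 − c − 2q₁)/4.
E[c₂] = 3/10·35 + 7/10·39 = 37.8
Firm 1's FOC against E[q₂] yields q₁ = (123 − 2·31 + E[c₂])/6 = (123 − 62 + 37.8)/6 = 16.4667.
q₂(high-cost) = (123 − 39 − 2·16.4667)/4 = 12.7667.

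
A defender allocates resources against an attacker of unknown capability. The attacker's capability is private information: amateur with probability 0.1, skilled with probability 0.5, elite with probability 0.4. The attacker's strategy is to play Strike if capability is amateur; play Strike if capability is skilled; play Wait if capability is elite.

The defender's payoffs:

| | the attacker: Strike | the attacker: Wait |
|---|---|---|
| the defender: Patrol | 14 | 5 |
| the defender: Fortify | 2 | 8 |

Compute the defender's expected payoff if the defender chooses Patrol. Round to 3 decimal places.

10.400

Take the expectation over the attacker's capability, weighting each type's action by its prior probability.
E[Patrol] = 0.1·14 + 0.5·14 + 0.4·5 = 1.4 + 7 + 2 = 10.4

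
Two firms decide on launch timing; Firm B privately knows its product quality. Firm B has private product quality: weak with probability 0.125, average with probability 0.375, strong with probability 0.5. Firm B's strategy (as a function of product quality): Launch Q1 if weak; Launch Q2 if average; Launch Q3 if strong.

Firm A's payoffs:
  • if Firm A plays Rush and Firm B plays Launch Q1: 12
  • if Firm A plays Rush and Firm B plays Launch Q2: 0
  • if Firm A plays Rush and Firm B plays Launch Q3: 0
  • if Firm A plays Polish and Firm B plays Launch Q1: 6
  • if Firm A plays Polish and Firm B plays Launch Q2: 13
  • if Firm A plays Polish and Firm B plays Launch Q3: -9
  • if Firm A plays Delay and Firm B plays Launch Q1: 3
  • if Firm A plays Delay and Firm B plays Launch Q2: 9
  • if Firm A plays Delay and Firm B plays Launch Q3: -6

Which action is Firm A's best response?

Rush

E[Rush] = 0.125·(12) + 0.375·(0) + 0.5·(0) = 1.5
E[Polish] = 0.125·(6) + 0.375·(13) + 0.5·(-9) = 1.125
E[Delay] = 0.125·(3) + 0.375·(9) + 0.5·(-6) = 0.75
Best response: Rush (1.5 is the largest).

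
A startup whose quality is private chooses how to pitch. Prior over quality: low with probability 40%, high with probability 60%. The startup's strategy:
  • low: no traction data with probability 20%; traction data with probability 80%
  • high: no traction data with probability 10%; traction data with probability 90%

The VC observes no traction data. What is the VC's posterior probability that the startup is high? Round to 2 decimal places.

0.43

Apply Bayes' rule using the sender's strategy as the likelihood.
P(no traction data) = 0.4·0.2 + 0.6·0.1 = 0.14
P(high | no traction data) = (0.6·0.1) / 0.14 = 0.06 / 0.14 = 0.428571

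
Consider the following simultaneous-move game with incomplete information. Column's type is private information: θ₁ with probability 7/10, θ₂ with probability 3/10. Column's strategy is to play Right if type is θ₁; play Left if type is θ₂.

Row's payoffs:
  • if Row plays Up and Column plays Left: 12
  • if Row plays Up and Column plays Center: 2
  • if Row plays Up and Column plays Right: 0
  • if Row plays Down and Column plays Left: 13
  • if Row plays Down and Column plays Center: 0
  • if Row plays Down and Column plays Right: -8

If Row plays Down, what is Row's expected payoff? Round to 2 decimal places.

E[Down] = 7/10·(-8) + 3/10·13 = (-28/5) + 39/10 = -17/10

-1.70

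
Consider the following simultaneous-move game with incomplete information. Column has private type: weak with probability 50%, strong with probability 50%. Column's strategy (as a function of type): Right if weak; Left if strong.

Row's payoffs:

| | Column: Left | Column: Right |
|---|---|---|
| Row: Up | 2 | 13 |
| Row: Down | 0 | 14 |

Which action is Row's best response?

Compute Row's expected payoff for each action, taking the expectation over Column's type.
E[Up] = 0.5·(13) + 0.5·(2) = 7.5
E[Down] = 0.5·(14) + 0.5·(0) = 7
Best response: Up (7.5 is the largest).

Up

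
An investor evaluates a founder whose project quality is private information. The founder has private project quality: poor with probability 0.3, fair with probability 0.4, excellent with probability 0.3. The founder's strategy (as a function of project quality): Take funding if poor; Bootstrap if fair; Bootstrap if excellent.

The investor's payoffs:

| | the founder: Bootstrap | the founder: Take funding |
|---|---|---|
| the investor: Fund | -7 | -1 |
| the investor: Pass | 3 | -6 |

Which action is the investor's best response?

E[Fund] = 0.3·(-1) + 0.4·(-7) + 0.3·(-7) = -5.2
E[Pass] = 0.3·(-6) + 0.4·(3) + 0.3·(3) = 0.3
Best response: Pass (0.3 is the largest).

Pass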